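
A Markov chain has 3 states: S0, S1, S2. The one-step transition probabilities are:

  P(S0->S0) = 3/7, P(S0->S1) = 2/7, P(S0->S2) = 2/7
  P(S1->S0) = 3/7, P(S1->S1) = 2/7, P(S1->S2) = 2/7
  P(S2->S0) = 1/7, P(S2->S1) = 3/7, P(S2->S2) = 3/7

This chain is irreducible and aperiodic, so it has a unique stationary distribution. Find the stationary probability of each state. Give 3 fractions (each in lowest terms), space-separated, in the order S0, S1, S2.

The stationary distribution satisfies pi = pi * P, i.e.:
  pi_S0 = 3/7*pi_S0 + 3/7*pi_S1 + 1/7*pi_S2
  pi_S1 = 2/7*pi_S0 + 2/7*pi_S1 + 3/7*pi_S2
  pi_S2 = 2/7*pi_S0 + 2/7*pi_S1 + 3/7*pi_S2
with normalization: pi_S0 + pi_S1 + pi_S2 = 1.

Using the first 2 balance equations plus normalization, the linear system A*pi = b is:
  [-4/7, 3/7, 1/7] . pi = 0
  [2/7, -5/7, 3/7] . pi = 0
  [1, 1, 1] . pi = 1

Solving yields:
  pi_S0 = 1/3
  pi_S1 = 1/3
  pi_S2 = 1/3

Verification (pi * P):
  1/3*3/7 + 1/3*3/7 + 1/3*1/7 = 1/3 = pi_S0  (ok)
  1/3*2/7 + 1/3*2/7 + 1/3*3/7 = 1/3 = pi_S1  (ok)
  1/3*2/7 + 1/3*2/7 + 1/3*3/7 = 1/3 = pi_S2  (ok)

Answer: 1/3 1/3 1/3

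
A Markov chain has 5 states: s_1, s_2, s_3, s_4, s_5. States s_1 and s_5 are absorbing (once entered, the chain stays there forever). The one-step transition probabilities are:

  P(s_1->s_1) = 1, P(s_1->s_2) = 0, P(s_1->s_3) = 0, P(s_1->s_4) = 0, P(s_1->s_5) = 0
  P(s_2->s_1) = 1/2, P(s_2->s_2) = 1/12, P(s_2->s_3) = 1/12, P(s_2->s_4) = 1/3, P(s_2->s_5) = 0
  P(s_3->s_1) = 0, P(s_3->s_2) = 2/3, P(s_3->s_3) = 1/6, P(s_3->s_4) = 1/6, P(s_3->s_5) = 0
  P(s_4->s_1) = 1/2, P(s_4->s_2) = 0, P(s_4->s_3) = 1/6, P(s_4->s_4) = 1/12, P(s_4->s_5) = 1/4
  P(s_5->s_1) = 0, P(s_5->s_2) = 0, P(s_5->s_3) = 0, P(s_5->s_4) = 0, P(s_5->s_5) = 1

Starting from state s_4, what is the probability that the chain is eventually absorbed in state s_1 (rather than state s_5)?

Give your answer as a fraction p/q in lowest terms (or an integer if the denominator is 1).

Answer: 118/169

Derivation:
Let a_i = P(absorbed in s_1 | start in state i).
Boundary conditions: a_s_1 = 1, a_s_5 = 0.
For each transient state i, a_i = sum_j P(i->j) * a_j:
  a_s_2 = 1/2*a_s_1 + 1/12*a_s_2 + 1/12*a_s_3 + 1/3*a_s_4 + 0*a_s_5
  a_s_3 = 0*a_s_1 + 2/3*a_s_2 + 1/6*a_s_3 + 1/6*a_s_4 + 0*a_s_5
  a_s_4 = 1/2*a_s_1 + 0*a_s_2 + 1/6*a_s_3 + 1/12*a_s_4 + 1/4*a_s_5

Substituting a_s_1 = 1 and a_s_5 = 0, rearrange to (I - Q) a = r where r[i] = P(i -> s_1):
  [11/12, -1/12, -1/3] . (a_s_2, a_s_3, a_s_4) = 1/2
  [-2/3, 5/6, -1/6] . (a_s_2, a_s_3, a_s_4) = 0
  [0, -1/6, 11/12] . (a_s_2, a_s_3, a_s_4) = 1/2

Solving yields:
  a_s_2 = 148/169
  a_s_3 = 142/169
  a_s_4 = 118/169

Starting state is s_4, so the absorption probability is a_s_4 = 118/169.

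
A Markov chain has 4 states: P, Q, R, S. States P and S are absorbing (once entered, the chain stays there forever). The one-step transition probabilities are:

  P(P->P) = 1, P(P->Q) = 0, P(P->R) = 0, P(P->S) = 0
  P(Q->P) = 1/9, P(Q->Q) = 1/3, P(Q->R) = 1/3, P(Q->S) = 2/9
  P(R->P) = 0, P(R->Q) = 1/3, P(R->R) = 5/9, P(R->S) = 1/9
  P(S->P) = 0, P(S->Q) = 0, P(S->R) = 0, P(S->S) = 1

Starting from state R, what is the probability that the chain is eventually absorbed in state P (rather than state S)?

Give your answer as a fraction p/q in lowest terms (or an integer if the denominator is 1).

Let a_i = P(absorbed in P | start in state i).
Boundary conditions: a_P = 1, a_S = 0.
For each transient state i, a_i = sum_j P(i->j) * a_j:
  a_Q = 1/9*a_P + 1/3*a_Q + 1/3*a_R + 2/9*a_S
  a_R = 0*a_P + 1/3*a_Q + 5/9*a_R + 1/9*a_S

Substituting a_P = 1 and a_S = 0, rearrange to (I - Q) a = r where r[i] = P(i -> P):
  [2/3, -1/3] . (a_Q, a_R) = 1/9
  [-1/3, 4/9] . (a_Q, a_R) = 0

Solving yields:
  a_Q = 4/15
  a_R = 1/5

Starting state is R, so the absorption probability is a_R = 1/5.

Answer: 1/5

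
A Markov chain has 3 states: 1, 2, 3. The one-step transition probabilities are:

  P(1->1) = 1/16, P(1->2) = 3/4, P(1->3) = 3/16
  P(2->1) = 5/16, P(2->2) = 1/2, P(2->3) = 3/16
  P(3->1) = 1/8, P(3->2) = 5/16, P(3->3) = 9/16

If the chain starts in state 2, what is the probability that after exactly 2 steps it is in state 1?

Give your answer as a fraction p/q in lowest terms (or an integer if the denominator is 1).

Computing P^2 by repeated multiplication:
P^1 =
  1: [1/16, 3/4, 3/16]
  2: [5/16, 1/2, 3/16]
  3: [1/8, 5/16, 9/16]
P^2 =
  1: [67/256, 123/256, 33/128]
  2: [51/256, 139/256, 33/128]
  3: [45/256, 109/256, 51/128]

(P^2)[2 -> 1] = 51/256

Answer: 51/256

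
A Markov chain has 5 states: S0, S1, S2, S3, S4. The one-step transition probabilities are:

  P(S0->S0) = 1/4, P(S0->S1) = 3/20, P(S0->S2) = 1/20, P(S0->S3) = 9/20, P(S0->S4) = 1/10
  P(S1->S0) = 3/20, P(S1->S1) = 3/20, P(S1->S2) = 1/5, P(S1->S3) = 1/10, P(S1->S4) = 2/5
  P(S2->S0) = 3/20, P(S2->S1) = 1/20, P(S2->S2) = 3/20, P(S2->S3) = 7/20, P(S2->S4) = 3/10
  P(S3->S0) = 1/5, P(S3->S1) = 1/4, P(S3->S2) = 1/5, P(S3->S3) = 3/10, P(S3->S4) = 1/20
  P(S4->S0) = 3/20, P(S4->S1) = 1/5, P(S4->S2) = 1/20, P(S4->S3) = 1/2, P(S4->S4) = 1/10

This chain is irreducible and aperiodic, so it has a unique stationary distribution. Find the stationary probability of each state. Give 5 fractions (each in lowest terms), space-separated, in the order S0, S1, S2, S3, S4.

Answer: 10631/57426 1698/9571 24205/172278 3180/9571 14188/86139

Derivation:
The stationary distribution satisfies pi = pi * P, i.e.:
  pi_S0 = 1/4*pi_S0 + 3/20*pi_S1 + 3/20*pi_S2 + 1/5*pi_S3 + 3/20*pi_S4
  pi_S1 = 3/20*pi_S0 + 3/20*pi_S1 + 1/20*pi_S2 + 1/4*pi_S3 + 1/5*pi_S4
  pi_S2 = 1/20*pi_S0 + 1/5*pi_S1 + 3/20*pi_S2 + 1/5*pi_S3 + 1/20*pi_S4
  pi_S3 = 9/20*pi_S0 + 1/10*pi_S1 + 7/20*pi_S2 + 3/10*pi_S3 + 1/2*pi_S4
  pi_S4 = 1/10*pi_S0 + 2/5*pi_S1 + 3/10*pi_S2 + 1/20*pi_S3 + 1/10*pi_S4
with normalization: pi_S0 + pi_S1 + pi_S2 + pi_S3 + pi_S4 = 1.

Using the first 4 balance equations plus normalization, the linear system A*pi = b is:
  [-3/4, 3/20, 3/20, 1/5, 3/20] . pi = 0
  [3/20, -17/20, 1/20, 1/4, 1/5] . pi = 0
  [1/20, 1/5, -17/20, 1/5, 1/20] . pi = 0
  [9/20, 1/10, 7/20, -7/10, 1/2] . pi = 0
  [1, 1, 1, 1, 1] . pi = 1

Solving yields:
  pi_S0 = 10631/57426
  pi_S1 = 1698/9571
  pi_S2 = 24205/172278
  pi_S3 = 3180/9571
  pi_S4 = 14188/86139

Verification (pi * P):
  10631/57426*1/4 + 1698/9571*3/20 + 24205/172278*3/20 + 3180/9571*1/5 + 14188/86139*3/20 = 10631/57426 = pi_S0  (ok)
  10631/57426*3/20 + 1698/9571*3/20 + 24205/172278*1/20 + 3180/9571*1/4 + 14188/86139*1/5 = 1698/9571 = pi_S1  (ok)
  10631/57426*1/20 + 1698/9571*1/5 + 24205/172278*3/20 + 3180/9571*1/5 + 14188/86139*1/20 = 24205/172278 = pi_S2  (ok)
  10631/57426*9/20 + 1698/9571*1/10 + 24205/172278*7/20 + 3180/9571*3/10 + 14188/86139*1/2 = 3180/9571 = pi_S3  (ok)
  10631/57426*1/10 + 1698/9571*2/5 + 24205/172278*3/10 + 3180/9571*1/20 + 14188/86139*1/10 = 14188/86139 = pi_S4  (ok)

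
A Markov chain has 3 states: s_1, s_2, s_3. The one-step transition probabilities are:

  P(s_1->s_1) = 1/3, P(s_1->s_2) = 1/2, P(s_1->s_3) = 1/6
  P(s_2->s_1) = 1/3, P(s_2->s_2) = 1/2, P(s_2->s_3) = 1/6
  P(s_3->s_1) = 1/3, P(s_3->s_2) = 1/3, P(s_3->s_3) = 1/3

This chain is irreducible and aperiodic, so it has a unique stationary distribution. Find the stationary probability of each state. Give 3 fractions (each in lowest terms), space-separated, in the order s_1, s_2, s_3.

Answer: 1/3 7/15 1/5

Derivation:
The stationary distribution satisfies pi = pi * P, i.e.:
  pi_s_1 = 1/3*pi_s_1 + 1/3*pi_s_2 + 1/3*pi_s_3
  pi_s_2 = 1/2*pi_s_1 + 1/2*pi_s_2 + 1/3*pi_s_3
  pi_s_3 = 1/6*pi_s_1 + 1/6*pi_s_2 + 1/3*pi_s_3
with normalization: pi_s_1 + pi_s_2 + pi_s_3 = 1.

Using the first 2 balance equations plus normalization, the linear system A*pi = b is:
  [-2/3, 1/3, 1/3] . pi = 0
  [1/2, -1/2, 1/3] . pi = 0
  [1, 1, 1] . pi = 1

Solving yields:
  pi_s_1 = 1/3
  pi_s_2 = 7/15
  pi_s_3 = 1/5

Verification (pi * P):
  1/3*1/3 + 7/15*1/3 + 1/5*1/3 = 1/3 = pi_s_1  (ok)
  1/3*1/2 + 7/15*1/2 + 1/5*1/3 = 7/15 = pi_s_2  (ok)
  1/3*1/6 + 7/15*1/6 + 1/5*1/3 = 1/5 = pi_s_3  (ok)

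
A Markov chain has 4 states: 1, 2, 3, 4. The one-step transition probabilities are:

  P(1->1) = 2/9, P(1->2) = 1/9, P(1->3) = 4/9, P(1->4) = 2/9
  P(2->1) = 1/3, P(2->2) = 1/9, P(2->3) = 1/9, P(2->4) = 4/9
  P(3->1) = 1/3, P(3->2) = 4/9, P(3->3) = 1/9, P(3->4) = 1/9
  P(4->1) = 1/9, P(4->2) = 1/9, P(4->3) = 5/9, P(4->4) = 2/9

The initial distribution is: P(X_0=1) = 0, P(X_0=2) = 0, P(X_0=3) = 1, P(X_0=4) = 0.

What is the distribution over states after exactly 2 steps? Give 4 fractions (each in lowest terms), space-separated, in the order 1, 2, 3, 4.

Answer: 22/81 4/27 22/81 25/81

Derivation:
Propagating the distribution step by step (d_{t+1} = d_t * P):
d_0 = (1=0, 2=0, 3=1, 4=0)
  d_1[1] = 0*2/9 + 0*1/3 + 1*1/3 + 0*1/9 = 1/3
  d_1[2] = 0*1/9 + 0*1/9 + 1*4/9 + 0*1/9 = 4/9
  d_1[3] = 0*4/9 + 0*1/9 + 1*1/9 + 0*5/9 = 1/9
  d_1[4] = 0*2/9 + 0*4/9 + 1*1/9 + 0*2/9 = 1/9
d_1 = (1=1/3, 2=4/9, 3=1/9, 4=1/9)
  d_2[1] = 1/3*2/9 + 4/9*1/3 + 1/9*1/3 + 1/9*1/9 = 22/81
  d_2[2] = 1/3*1/9 + 4/9*1/9 + 1/9*4/9 + 1/9*1/9 = 4/27
  d_2[3] = 1/3*4/9 + 4/9*1/9 + 1/9*1/9 + 1/9*5/9 = 22/81
  d_2[4] = 1/3*2/9 + 4/9*4/9 + 1/9*1/9 + 1/9*2/9 = 25/81
d_2 = (1=22/81, 2=4/27, 3=22/81, 4=25/81)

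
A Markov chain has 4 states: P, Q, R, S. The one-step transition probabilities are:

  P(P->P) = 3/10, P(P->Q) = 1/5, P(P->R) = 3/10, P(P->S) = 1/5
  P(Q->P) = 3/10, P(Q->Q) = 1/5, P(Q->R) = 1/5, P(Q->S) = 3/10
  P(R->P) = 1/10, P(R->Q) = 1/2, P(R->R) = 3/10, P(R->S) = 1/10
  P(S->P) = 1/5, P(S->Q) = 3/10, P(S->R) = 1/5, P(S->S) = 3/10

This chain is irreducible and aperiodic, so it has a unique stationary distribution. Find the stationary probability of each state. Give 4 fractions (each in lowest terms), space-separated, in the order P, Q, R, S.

Answer: 23/101 30/101 25/101 23/101

Derivation:
The stationary distribution satisfies pi = pi * P, i.e.:
  pi_P = 3/10*pi_P + 3/10*pi_Q + 1/10*pi_R + 1/5*pi_S
  pi_Q = 1/5*pi_P + 1/5*pi_Q + 1/2*pi_R + 3/10*pi_S
  pi_R = 3/10*pi_P + 1/5*pi_Q + 3/10*pi_R + 1/5*pi_S
  pi_S = 1/5*pi_P + 3/10*pi_Q + 1/10*pi_R + 3/10*pi_S
with normalization: pi_P + pi_Q + pi_R + pi_S = 1.

Using the first 3 balance equations plus normalization, the linear system A*pi = b is:
  [-7/10, 3/10, 1/10, 1/5] . pi = 0
  [1/5, -4/5, 1/2, 3/10] . pi = 0
  [3/10, 1/5, -7/10, 1/5] . pi = 0
  [1, 1, 1, 1] . pi = 1

Solving yields:
  pi_P = 23/101
  pi_Q = 30/101
  pi_R = 25/101
  pi_S = 23/101

Verification (pi * P):
  23/101*3/10 + 30/101*3/10 + 25/101*1/10 + 23/101*1/5 = 23/101 = pi_P  (ok)
  23/101*1/5 + 30/101*1/5 + 25/101*1/2 + 23/101*3/10 = 30/101 = pi_Q  (ok)
  23/101*3/10 + 30/101*1/5 + 25/101*3/10 + 23/101*1/5 = 25/101 = pi_R  (ok)
  23/101*1/5 + 30/101*3/10 + 25/101*1/10 + 23/101*3/10 = 23/101 = pi_S  (ok)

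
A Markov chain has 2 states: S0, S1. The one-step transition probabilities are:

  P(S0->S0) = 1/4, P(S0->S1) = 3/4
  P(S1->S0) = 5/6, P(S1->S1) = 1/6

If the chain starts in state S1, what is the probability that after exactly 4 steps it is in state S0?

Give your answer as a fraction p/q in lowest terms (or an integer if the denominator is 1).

Computing P^4 by repeated multiplication:
P^1 =
  S0: [1/4, 3/4]
  S1: [5/6, 1/6]
P^2 =
  S0: [11/16, 5/16]
  S1: [25/72, 47/72]
P^3 =
  S0: [83/192, 109/192]
  S1: [545/864, 319/864]
P^4 =
  S0: [1339/2304, 965/2304]
  S1: [4825/10368, 5543/10368]

(P^4)[S1 -> S0] = 4825/10368

Answer: 4825/10368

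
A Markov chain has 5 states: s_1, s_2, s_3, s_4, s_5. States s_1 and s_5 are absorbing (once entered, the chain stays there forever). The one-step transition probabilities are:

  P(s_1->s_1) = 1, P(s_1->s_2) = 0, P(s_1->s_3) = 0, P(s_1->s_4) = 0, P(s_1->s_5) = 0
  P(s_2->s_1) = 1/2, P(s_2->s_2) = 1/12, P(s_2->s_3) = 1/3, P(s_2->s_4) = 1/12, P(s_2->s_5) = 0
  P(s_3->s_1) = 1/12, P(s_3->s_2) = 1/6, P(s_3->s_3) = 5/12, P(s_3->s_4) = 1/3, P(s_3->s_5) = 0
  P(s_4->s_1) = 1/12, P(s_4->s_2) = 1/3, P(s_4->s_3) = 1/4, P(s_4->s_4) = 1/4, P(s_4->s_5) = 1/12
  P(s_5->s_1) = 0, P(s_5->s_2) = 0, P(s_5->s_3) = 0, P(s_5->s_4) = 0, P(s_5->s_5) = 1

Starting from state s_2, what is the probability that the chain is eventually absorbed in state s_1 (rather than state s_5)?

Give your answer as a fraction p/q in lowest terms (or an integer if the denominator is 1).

Let a_i = P(absorbed in s_1 | start in state i).
Boundary conditions: a_s_1 = 1, a_s_5 = 0.
For each transient state i, a_i = sum_j P(i->j) * a_j:
  a_s_2 = 1/2*a_s_1 + 1/12*a_s_2 + 1/3*a_s_3 + 1/12*a_s_4 + 0*a_s_5
  a_s_3 = 1/12*a_s_1 + 1/6*a_s_2 + 5/12*a_s_3 + 1/3*a_s_4 + 0*a_s_5
  a_s_4 = 1/12*a_s_1 + 1/3*a_s_2 + 1/4*a_s_3 + 1/4*a_s_4 + 1/12*a_s_5

Substituting a_s_1 = 1 and a_s_5 = 0, rearrange to (I - Q) a = r where r[i] = P(i -> s_1):
  [11/12, -1/3, -1/12] . (a_s_2, a_s_3, a_s_4) = 1/2
  [-1/6, 7/12, -1/3] . (a_s_2, a_s_3, a_s_4) = 1/12
  [-1/3, -1/4, 3/4] . (a_s_2, a_s_3, a_s_4) = 1/12

Solving yields:
  a_s_2 = 16/17
  a_s_3 = 15/17
  a_s_4 = 14/17

Starting state is s_2, so the absorption probability is a_s_2 = 16/17.

Answer: 16/17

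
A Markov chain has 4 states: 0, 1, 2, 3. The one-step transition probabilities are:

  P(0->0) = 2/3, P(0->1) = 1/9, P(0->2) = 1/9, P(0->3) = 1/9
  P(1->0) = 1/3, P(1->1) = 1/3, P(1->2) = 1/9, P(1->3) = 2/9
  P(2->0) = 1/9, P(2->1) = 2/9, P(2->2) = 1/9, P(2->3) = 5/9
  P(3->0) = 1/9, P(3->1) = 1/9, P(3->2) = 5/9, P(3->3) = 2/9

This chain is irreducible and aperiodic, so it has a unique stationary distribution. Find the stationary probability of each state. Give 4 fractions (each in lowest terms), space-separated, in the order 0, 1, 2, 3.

The stationary distribution satisfies pi = pi * P, i.e.:
  pi_0 = 2/3*pi_0 + 1/3*pi_1 + 1/9*pi_2 + 1/9*pi_3
  pi_1 = 1/9*pi_0 + 1/3*pi_1 + 2/9*pi_2 + 1/9*pi_3
  pi_2 = 1/9*pi_0 + 1/9*pi_1 + 1/9*pi_2 + 5/9*pi_3
  pi_3 = 1/9*pi_0 + 2/9*pi_1 + 5/9*pi_2 + 2/9*pi_3
with normalization: pi_0 + pi_1 + pi_2 + pi_3 = 1.

Using the first 3 balance equations plus normalization, the linear system A*pi = b is:
  [-1/3, 1/3, 1/9, 1/9] . pi = 0
  [1/9, -2/3, 2/9, 1/9] . pi = 0
  [1/9, 1/9, -8/9, 5/9] . pi = 0
  [1, 1, 1, 1] . pi = 1

Solving yields:
  pi_0 = 131/388
  pi_1 = 17/97
  pi_2 = 22/97
  pi_3 = 101/388

Verification (pi * P):
  131/388*2/3 + 17/97*1/3 + 22/97*1/9 + 101/388*1/9 = 131/388 = pi_0  (ok)
  131/388*1/9 + 17/97*1/3 + 22/97*2/9 + 101/388*1/9 = 17/97 = pi_1  (ok)
  131/388*1/9 + 17/97*1/9 + 22/97*1/9 + 101/388*5/9 = 22/97 = pi_2  (ok)
  131/388*1/9 + 17/97*2/9 + 22/97*5/9 + 101/388*2/9 = 101/388 = pi_3  (ok)

Answer: 131/388 17/97 22/97 101/388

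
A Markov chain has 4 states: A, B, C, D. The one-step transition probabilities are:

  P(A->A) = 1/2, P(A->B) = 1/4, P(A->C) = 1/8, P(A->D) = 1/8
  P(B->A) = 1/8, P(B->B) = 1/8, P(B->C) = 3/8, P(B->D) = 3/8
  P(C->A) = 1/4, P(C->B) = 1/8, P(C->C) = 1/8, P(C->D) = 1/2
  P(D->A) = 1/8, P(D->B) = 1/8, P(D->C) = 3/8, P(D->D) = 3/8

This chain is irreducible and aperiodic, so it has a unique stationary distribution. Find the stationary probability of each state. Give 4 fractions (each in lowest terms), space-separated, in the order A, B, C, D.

Answer: 1/4 5/32 1/4 11/32

Derivation:
The stationary distribution satisfies pi = pi * P, i.e.:
  pi_A = 1/2*pi_A + 1/8*pi_B + 1/4*pi_C + 1/8*pi_D
  pi_B = 1/4*pi_A + 1/8*pi_B + 1/8*pi_C + 1/8*pi_D
  pi_C = 1/8*pi_A + 3/8*pi_B + 1/8*pi_C + 3/8*pi_D
  pi_D = 1/8*pi_A + 3/8*pi_B + 1/2*pi_C + 3/8*pi_D
with normalization: pi_A + pi_B + pi_C + pi_D = 1.

Using the first 3 balance equations plus normalization, the linear system A*pi = b is:
  [-1/2, 1/8, 1/4, 1/8] . pi = 0
  [1/4, -7/8, 1/8, 1/8] . pi = 0
  [1/8, 3/8, -7/8, 3/8] . pi = 0
  [1, 1, 1, 1] . pi = 1

Solving yields:
  pi_A = 1/4
  pi_B = 5/32
  pi_C = 1/4
  pi_D = 11/32

Verification (pi * P):
  1/4*1/2 + 5/32*1/8 + 1/4*1/4 + 11/32*1/8 = 1/4 = pi_A  (ok)
  1/4*1/4 + 5/32*1/8 + 1/4*1/8 + 11/32*1/8 = 5/32 = pi_B  (ok)
  1/4*1/8 + 5/32*3/8 + 1/4*1/8 + 11/32*3/8 = 1/4 = pi_C  (ok)
  1/4*1/8 + 5/32*3/8 + 1/4*1/2 + 11/32*3/8 = 11/32 = pi_D  (ok)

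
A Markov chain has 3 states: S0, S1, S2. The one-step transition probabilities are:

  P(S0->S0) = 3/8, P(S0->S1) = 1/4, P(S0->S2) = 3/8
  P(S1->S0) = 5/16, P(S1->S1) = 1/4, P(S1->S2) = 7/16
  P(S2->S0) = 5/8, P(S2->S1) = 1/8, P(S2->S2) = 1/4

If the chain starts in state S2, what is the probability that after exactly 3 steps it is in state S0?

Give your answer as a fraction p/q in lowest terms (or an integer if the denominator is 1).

Computing P^3 by repeated multiplication:
P^1 =
  S0: [3/8, 1/4, 3/8]
  S1: [5/16, 1/4, 7/16]
  S2: [5/8, 1/8, 1/4]
P^2 =
  S0: [29/64, 13/64, 11/32]
  S1: [15/32, 25/128, 43/128]
  S2: [55/128, 7/32, 45/128]
P^3 =
  S0: [459/1024, 53/256, 353/1024]
  S1: [915/2048, 213/1024, 707/2048]
  S2: [115/256, 211/1024, 353/1024]

(P^3)[S2 -> S0] = 115/256

Answer: 115/256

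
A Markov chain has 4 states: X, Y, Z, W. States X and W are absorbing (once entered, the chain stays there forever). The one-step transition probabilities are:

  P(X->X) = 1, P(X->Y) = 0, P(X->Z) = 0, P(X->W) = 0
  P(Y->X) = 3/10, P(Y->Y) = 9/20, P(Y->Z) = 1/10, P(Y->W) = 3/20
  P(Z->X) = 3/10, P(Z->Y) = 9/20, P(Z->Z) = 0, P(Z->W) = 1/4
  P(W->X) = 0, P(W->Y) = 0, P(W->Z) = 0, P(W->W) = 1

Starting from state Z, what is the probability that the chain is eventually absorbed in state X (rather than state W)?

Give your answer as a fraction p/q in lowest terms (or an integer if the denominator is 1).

Let a_i = P(absorbed in X | start in state i).
Boundary conditions: a_X = 1, a_W = 0.
For each transient state i, a_i = sum_j P(i->j) * a_j:
  a_Y = 3/10*a_X + 9/20*a_Y + 1/10*a_Z + 3/20*a_W
  a_Z = 3/10*a_X + 9/20*a_Y + 0*a_Z + 1/4*a_W

Substituting a_X = 1 and a_W = 0, rearrange to (I - Q) a = r where r[i] = P(i -> X):
  [11/20, -1/10] . (a_Y, a_Z) = 3/10
  [-9/20, 1] . (a_Y, a_Z) = 3/10

Solving yields:
  a_Y = 66/101
  a_Z = 60/101

Starting state is Z, so the absorption probability is a_Z = 60/101.

Answer: 60/101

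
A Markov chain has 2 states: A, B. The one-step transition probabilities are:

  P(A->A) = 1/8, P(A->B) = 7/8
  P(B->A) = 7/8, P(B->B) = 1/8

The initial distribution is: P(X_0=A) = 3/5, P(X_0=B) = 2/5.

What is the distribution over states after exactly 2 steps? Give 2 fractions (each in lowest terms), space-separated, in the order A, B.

Propagating the distribution step by step (d_{t+1} = d_t * P):
d_0 = (A=3/5, B=2/5)
  d_1[A] = 3/5*1/8 + 2/5*7/8 = 17/40
  d_1[B] = 3/5*7/8 + 2/5*1/8 = 23/40
d_1 = (A=17/40, B=23/40)
  d_2[A] = 17/40*1/8 + 23/40*7/8 = 89/160
  d_2[B] = 17/40*7/8 + 23/40*1/8 = 71/160
d_2 = (A=89/160, B=71/160)

Answer: 89/160 71/160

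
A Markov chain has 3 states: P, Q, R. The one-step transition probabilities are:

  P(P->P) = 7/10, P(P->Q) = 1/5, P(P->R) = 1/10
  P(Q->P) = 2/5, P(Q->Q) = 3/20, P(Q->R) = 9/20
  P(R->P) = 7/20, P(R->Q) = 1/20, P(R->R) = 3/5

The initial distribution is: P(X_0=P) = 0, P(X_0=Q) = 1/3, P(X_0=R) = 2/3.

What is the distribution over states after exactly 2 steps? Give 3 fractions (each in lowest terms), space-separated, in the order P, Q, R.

Propagating the distribution step by step (d_{t+1} = d_t * P):
d_0 = (P=0, Q=1/3, R=2/3)
  d_1[P] = 0*7/10 + 1/3*2/5 + 2/3*7/20 = 11/30
  d_1[Q] = 0*1/5 + 1/3*3/20 + 2/3*1/20 = 1/12
  d_1[R] = 0*1/10 + 1/3*9/20 + 2/3*3/5 = 11/20
d_1 = (P=11/30, Q=1/12, R=11/20)
  d_2[P] = 11/30*7/10 + 1/12*2/5 + 11/20*7/20 = 193/400
  d_2[Q] = 11/30*1/5 + 1/12*3/20 + 11/20*1/20 = 17/150
  d_2[R] = 11/30*1/10 + 1/12*9/20 + 11/20*3/5 = 97/240
d_2 = (P=193/400, Q=17/150, R=97/240)

Answer: 193/400 17/150 97/240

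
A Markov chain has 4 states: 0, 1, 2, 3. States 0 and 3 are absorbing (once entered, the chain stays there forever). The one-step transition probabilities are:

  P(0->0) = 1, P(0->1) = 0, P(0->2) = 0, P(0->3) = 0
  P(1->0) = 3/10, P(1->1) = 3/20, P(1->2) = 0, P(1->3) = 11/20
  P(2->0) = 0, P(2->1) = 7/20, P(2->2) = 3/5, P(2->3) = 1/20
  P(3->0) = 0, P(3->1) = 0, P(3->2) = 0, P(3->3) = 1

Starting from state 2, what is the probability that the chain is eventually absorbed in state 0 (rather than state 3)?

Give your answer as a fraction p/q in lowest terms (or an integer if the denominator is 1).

Answer: 21/68

Derivation:
Let a_i = P(absorbed in 0 | start in state i).
Boundary conditions: a_0 = 1, a_3 = 0.
For each transient state i, a_i = sum_j P(i->j) * a_j:
  a_1 = 3/10*a_0 + 3/20*a_1 + 0*a_2 + 11/20*a_3
  a_2 = 0*a_0 + 7/20*a_1 + 3/5*a_2 + 1/20*a_3

Substituting a_0 = 1 and a_3 = 0, rearrange to (I - Q) a = r where r[i] = P(i -> 0):
  [17/20, 0] . (a_1, a_2) = 3/10
  [-7/20, 2/5] . (a_1, a_2) = 0

Solving yields:
  a_1 = 6/17
  a_2 = 21/68

Starting state is 2, so the absorption probability is a_2 = 21/68.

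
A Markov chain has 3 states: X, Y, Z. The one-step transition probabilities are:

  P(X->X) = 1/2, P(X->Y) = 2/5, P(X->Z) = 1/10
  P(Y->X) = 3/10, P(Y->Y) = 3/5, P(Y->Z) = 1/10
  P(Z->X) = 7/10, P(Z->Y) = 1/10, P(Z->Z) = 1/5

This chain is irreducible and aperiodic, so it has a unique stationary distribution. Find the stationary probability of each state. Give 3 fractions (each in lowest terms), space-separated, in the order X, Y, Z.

Answer: 31/72 11/24 1/9

Derivation:
The stationary distribution satisfies pi = pi * P, i.e.:
  pi_X = 1/2*pi_X + 3/10*pi_Y + 7/10*pi_Z
  pi_Y = 2/5*pi_X + 3/5*pi_Y + 1/10*pi_Z
  pi_Z = 1/10*pi_X + 1/10*pi_Y + 1/5*pi_Z
with normalization: pi_X + pi_Y + pi_Z = 1.

Using the first 2 balance equations plus normalization, the linear system A*pi = b is:
  [-1/2, 3/10, 7/10] . pi = 0
  [2/5, -2/5, 1/10] . pi = 0
  [1, 1, 1] . pi = 1

Solving yields:
  pi_X = 31/72
  pi_Y = 11/24
  pi_Z = 1/9

Verification (pi * P):
  31/72*1/2 + 11/24*3/10 + 1/9*7/10 = 31/72 = pi_X  (ok)
  31/72*2/5 + 11/24*3/5 + 1/9*1/10 = 11/24 = pi_Y  (ok)
  31/72*1/10 + 11/24*1/10 + 1/9*1/5 = 1/9 = pi_Z  (ok)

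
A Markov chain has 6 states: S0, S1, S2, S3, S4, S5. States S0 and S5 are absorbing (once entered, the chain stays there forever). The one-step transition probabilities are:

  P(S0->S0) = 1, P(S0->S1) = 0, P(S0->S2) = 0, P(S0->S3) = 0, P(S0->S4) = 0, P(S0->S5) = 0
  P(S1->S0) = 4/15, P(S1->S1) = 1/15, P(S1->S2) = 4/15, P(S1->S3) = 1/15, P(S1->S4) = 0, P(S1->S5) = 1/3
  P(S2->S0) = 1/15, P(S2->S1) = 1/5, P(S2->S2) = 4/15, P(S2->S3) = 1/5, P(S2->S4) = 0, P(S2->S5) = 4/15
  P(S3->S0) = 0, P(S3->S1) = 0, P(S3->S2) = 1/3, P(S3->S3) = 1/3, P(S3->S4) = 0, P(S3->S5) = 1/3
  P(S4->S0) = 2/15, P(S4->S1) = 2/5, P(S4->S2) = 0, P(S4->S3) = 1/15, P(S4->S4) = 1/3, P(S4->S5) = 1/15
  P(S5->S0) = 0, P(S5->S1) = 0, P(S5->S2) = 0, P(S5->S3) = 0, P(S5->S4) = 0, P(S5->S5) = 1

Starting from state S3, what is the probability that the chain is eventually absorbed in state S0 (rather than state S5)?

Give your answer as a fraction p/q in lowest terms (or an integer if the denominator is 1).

Answer: 26/239

Derivation:
Let a_i = P(absorbed in S0 | start in state i).
Boundary conditions: a_S0 = 1, a_S5 = 0.
For each transient state i, a_i = sum_j P(i->j) * a_j:
  a_S1 = 4/15*a_S0 + 1/15*a_S1 + 4/15*a_S2 + 1/15*a_S3 + 0*a_S4 + 1/3*a_S5
  a_S2 = 1/15*a_S0 + 1/5*a_S1 + 4/15*a_S2 + 1/5*a_S3 + 0*a_S4 + 4/15*a_S5
  a_S3 = 0*a_S0 + 0*a_S1 + 1/3*a_S2 + 1/3*a_S3 + 0*a_S4 + 1/3*a_S5
  a_S4 = 2/15*a_S0 + 2/5*a_S1 + 0*a_S2 + 1/15*a_S3 + 1/3*a_S4 + 1/15*a_S5

Substituting a_S0 = 1 and a_S5 = 0, rearrange to (I - Q) a = r where r[i] = P(i -> S0):
  [14/15, -4/15, -1/15, 0] . (a_S1, a_S2, a_S3, a_S4) = 4/15
  [-1/5, 11/15, -1/5, 0] . (a_S1, a_S2, a_S3, a_S4) = 1/15
  [0, -1/3, 2/3, 0] . (a_S1, a_S2, a_S3, a_S4) = 0
  [-2/5, 0, -1/15, 2/3] . (a_S1, a_S2, a_S3, a_S4) = 2/15

Solving yields:
  a_S1 = 85/239
  a_S2 = 52/239
  a_S3 = 26/239
  a_S4 = 507/1195

Starting state is S3, so the absorption probability is a_S3 = 26/239.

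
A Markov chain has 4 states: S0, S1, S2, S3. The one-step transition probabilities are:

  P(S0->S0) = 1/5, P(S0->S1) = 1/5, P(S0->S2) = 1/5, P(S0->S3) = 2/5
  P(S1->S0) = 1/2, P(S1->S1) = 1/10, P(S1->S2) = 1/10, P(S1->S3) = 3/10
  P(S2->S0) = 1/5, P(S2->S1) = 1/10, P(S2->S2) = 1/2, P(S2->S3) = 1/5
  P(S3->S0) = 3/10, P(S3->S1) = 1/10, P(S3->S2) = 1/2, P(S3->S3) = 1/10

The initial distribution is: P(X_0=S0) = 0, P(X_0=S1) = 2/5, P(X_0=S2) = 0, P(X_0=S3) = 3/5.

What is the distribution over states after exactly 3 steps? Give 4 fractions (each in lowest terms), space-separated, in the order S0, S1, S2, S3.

Answer: 1341/5000 78/625 463/1250 1183/5000

Derivation:
Propagating the distribution step by step (d_{t+1} = d_t * P):
d_0 = (S0=0, S1=2/5, S2=0, S3=3/5)
  d_1[S0] = 0*1/5 + 2/5*1/2 + 0*1/5 + 3/5*3/10 = 19/50
  d_1[S1] = 0*1/5 + 2/5*1/10 + 0*1/10 + 3/5*1/10 = 1/10
  d_1[S2] = 0*1/5 + 2/5*1/10 + 0*1/2 + 3/5*1/2 = 17/50
  d_1[S3] = 0*2/5 + 2/5*3/10 + 0*1/5 + 3/5*1/10 = 9/50
d_1 = (S0=19/50, S1=1/10, S2=17/50, S3=9/50)
  d_2[S0] = 19/50*1/5 + 1/10*1/2 + 17/50*1/5 + 9/50*3/10 = 31/125
  d_2[S1] = 19/50*1/5 + 1/10*1/10 + 17/50*1/10 + 9/50*1/10 = 69/500
  d_2[S2] = 19/50*1/5 + 1/10*1/10 + 17/50*1/2 + 9/50*1/2 = 173/500
  d_2[S3] = 19/50*2/5 + 1/10*3/10 + 17/50*1/5 + 9/50*1/10 = 67/250
d_2 = (S0=31/125, S1=69/500, S2=173/500, S3=67/250)
  d_3[S0] = 31/125*1/5 + 69/500*1/2 + 173/500*1/5 + 67/250*3/10 = 1341/5000
  d_3[S1] = 31/125*1/5 + 69/500*1/10 + 173/500*1/10 + 67/250*1/10 = 78/625
  d_3[S2] = 31/125*1/5 + 69/500*1/10 + 173/500*1/2 + 67/250*1/2 = 463/1250
  d_3[S3] = 31/125*2/5 + 69/500*3/10 + 173/500*1/5 + 67/250*1/10 = 1183/5000
d_3 = (S0=1341/5000, S1=78/625, S2=463/1250, S3=1183/5000)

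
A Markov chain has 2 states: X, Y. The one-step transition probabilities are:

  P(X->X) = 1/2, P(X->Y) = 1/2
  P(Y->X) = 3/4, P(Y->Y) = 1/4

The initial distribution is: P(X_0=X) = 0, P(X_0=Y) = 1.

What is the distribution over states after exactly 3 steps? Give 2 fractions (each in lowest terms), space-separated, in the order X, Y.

Propagating the distribution step by step (d_{t+1} = d_t * P):
d_0 = (X=0, Y=1)
  d_1[X] = 0*1/2 + 1*3/4 = 3/4
  d_1[Y] = 0*1/2 + 1*1/4 = 1/4
d_1 = (X=3/4, Y=1/4)
  d_2[X] = 3/4*1/2 + 1/4*3/4 = 9/16
  d_2[Y] = 3/4*1/2 + 1/4*1/4 = 7/16
d_2 = (X=9/16, Y=7/16)
  d_3[X] = 9/16*1/2 + 7/16*3/4 = 39/64
  d_3[Y] = 9/16*1/2 + 7/16*1/4 = 25/64
d_3 = (X=39/64, Y=25/64)

Answer: 39/64 25/64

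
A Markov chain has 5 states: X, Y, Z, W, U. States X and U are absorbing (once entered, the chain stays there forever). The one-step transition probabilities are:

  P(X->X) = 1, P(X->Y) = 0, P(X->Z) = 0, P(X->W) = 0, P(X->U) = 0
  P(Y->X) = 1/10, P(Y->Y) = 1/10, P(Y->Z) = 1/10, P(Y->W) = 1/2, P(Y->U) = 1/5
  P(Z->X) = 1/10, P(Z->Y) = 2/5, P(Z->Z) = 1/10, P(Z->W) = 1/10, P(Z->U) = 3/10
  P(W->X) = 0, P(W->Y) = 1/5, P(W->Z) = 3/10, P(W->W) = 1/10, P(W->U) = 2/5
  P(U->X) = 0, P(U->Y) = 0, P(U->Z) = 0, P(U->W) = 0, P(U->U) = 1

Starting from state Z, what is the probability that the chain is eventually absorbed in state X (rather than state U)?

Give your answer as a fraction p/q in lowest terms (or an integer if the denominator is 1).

Answer: 109/514

Derivation:
Let a_i = P(absorbed in X | start in state i).
Boundary conditions: a_X = 1, a_U = 0.
For each transient state i, a_i = sum_j P(i->j) * a_j:
  a_Y = 1/10*a_X + 1/10*a_Y + 1/10*a_Z + 1/2*a_W + 1/5*a_U
  a_Z = 1/10*a_X + 2/5*a_Y + 1/10*a_Z + 1/10*a_W + 3/10*a_U
  a_W = 0*a_X + 1/5*a_Y + 3/10*a_Z + 1/10*a_W + 2/5*a_U

Substituting a_X = 1 and a_U = 0, rearrange to (I - Q) a = r where r[i] = P(i -> X):
  [9/10, -1/10, -1/2] . (a_Y, a_Z, a_W) = 1/10
  [-2/5, 9/10, -1/10] . (a_Y, a_Z, a_W) = 1/10
  [-1/5, -3/10, 9/10] . (a_Y, a_Z, a_W) = 0

Solving yields:
  a_Y = 51/257
  a_Z = 109/514
  a_W = 59/514

Starting state is Z, so the absorption probability is a_Z = 109/514.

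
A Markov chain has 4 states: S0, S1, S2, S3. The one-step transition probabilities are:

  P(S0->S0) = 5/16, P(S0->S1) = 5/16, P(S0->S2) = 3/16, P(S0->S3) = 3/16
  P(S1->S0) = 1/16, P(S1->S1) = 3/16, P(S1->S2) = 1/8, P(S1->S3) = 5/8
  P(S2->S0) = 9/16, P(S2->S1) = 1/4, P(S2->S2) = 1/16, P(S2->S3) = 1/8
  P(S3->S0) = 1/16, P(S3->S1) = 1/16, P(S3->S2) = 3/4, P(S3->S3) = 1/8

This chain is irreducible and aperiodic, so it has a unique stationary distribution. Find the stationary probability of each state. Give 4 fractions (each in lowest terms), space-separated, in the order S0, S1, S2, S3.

Answer: 209/778 1293/6224 865/3112 1529/6224

Derivation:
The stationary distribution satisfies pi = pi * P, i.e.:
  pi_S0 = 5/16*pi_S0 + 1/16*pi_S1 + 9/16*pi_S2 + 1/16*pi_S3
  pi_S1 = 5/16*pi_S0 + 3/16*pi_S1 + 1/4*pi_S2 + 1/16*pi_S3
  pi_S2 = 3/16*pi_S0 + 1/8*pi_S1 + 1/16*pi_S2 + 3/4*pi_S3
  pi_S3 = 3/16*pi_S0 + 5/8*pi_S1 + 1/8*pi_S2 + 1/8*pi_S3
with normalization: pi_S0 + pi_S1 + pi_S2 + pi_S3 = 1.

Using the first 3 balance equations plus normalization, the linear system A*pi = b is:
  [-11/16, 1/16, 9/16, 1/16] . pi = 0
  [5/16, -13/16, 1/4, 1/16] . pi = 0
  [3/16, 1/8, -15/16, 3/4] . pi = 0
  [1, 1, 1, 1] . pi = 1

Solving yields:
  pi_S0 = 209/778
  pi_S1 = 1293/6224
  pi_S2 = 865/3112
  pi_S3 = 1529/6224

Verification (pi * P):
  209/778*5/16 + 1293/6224*1/16 + 865/3112*9/16 + 1529/6224*1/16 = 209/778 = pi_S0  (ok)
  209/778*5/16 + 1293/6224*3/16 + 865/3112*1/4 + 1529/6224*1/16 = 1293/6224 = pi_S1  (ok)
  209/778*3/16 + 1293/6224*1/8 + 865/3112*1/16 + 1529/6224*3/4 = 865/3112 = pi_S2  (ok)
  209/778*3/16 + 1293/6224*5/8 + 865/3112*1/8 + 1529/6224*1/8 = 1529/6224 = pi_S3  (ok)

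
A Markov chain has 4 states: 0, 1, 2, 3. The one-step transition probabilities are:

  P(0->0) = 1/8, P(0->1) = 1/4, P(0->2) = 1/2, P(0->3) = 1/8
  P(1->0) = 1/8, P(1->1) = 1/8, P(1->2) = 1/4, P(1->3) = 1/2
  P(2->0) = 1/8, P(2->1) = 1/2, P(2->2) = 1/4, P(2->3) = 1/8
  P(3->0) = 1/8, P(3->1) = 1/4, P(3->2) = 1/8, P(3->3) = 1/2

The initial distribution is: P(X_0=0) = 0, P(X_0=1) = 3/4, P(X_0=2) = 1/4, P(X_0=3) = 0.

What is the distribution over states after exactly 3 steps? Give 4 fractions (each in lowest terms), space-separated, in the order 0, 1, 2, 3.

Answer: 1/8 557/2048 121/512 751/2048

Derivation:
Propagating the distribution step by step (d_{t+1} = d_t * P):
d_0 = (0=0, 1=3/4, 2=1/4, 3=0)
  d_1[0] = 0*1/8 + 3/4*1/8 + 1/4*1/8 + 0*1/8 = 1/8
  d_1[1] = 0*1/4 + 3/4*1/8 + 1/4*1/2 + 0*1/4 = 7/32
  d_1[2] = 0*1/2 + 3/4*1/4 + 1/4*1/4 + 0*1/8 = 1/4
  d_1[3] = 0*1/8 + 3/4*1/2 + 1/4*1/8 + 0*1/2 = 13/32
d_1 = (0=1/8, 1=7/32, 2=1/4, 3=13/32)
  d_2[0] = 1/8*1/8 + 7/32*1/8 + 1/4*1/8 + 13/32*1/8 = 1/8
  d_2[1] = 1/8*1/4 + 7/32*1/8 + 1/4*1/2 + 13/32*1/4 = 73/256
  d_2[2] = 1/8*1/2 + 7/32*1/4 + 1/4*1/4 + 13/32*1/8 = 59/256
  d_2[3] = 1/8*1/8 + 7/32*1/2 + 1/4*1/8 + 13/32*1/2 = 23/64
d_2 = (0=1/8, 1=73/256, 2=59/256, 3=23/64)
  d_3[0] = 1/8*1/8 + 73/256*1/8 + 59/256*1/8 + 23/64*1/8 = 1/8
  d_3[1] = 1/8*1/4 + 73/256*1/8 + 59/256*1/2 + 23/64*1/4 = 557/2048
  d_3[2] = 1/8*1/2 + 73/256*1/4 + 59/256*1/4 + 23/64*1/8 = 121/512
  d_3[3] = 1/8*1/8 + 73/256*1/2 + 59/256*1/8 + 23/64*1/2 = 751/2048
d_3 = (0=1/8, 1=557/2048, 2=121/512, 3=751/2048)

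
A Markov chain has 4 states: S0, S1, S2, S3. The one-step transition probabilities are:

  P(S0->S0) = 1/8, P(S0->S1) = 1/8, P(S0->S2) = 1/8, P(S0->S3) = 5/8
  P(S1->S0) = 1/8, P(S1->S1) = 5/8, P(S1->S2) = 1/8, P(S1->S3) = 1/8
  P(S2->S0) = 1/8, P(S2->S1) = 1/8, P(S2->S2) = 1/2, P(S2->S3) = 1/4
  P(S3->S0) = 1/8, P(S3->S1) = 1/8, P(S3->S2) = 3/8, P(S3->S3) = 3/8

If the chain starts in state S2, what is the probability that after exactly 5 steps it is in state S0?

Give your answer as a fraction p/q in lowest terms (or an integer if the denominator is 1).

Computing P^5 by repeated multiplication:
P^1 =
  S0: [1/8, 1/8, 1/8, 5/8]
  S1: [1/8, 5/8, 1/8, 1/8]
  S2: [1/8, 1/8, 1/2, 1/4]
  S3: [1/8, 1/8, 3/8, 3/8]
P^2 =
  S0: [1/8, 3/16, 21/64, 23/64]
  S1: [1/8, 7/16, 13/64, 15/64]
  S2: [1/8, 3/16, 3/8, 5/16]
  S3: [1/8, 3/16, 23/64, 21/64]
P^3 =
  S0: [1/8, 7/32, 173/512, 163/512]
  S1: [1/8, 11/32, 133/512, 139/512]
  S2: [1/8, 7/32, 11/32, 5/16]
  S3: [1/8, 7/32, 175/512, 161/512]
P^4 =
  S0: [1/8, 15/64, 1357/4096, 1267/4096]
  S1: [1/8, 19/64, 1189/4096, 1179/4096]
  S2: [1/8, 15/64, 85/256, 79/256]
  S3: [1/8, 15/64, 1359/4096, 1265/4096]
P^5 =
  S0: [1/8, 31/128, 10701/32768, 10035/32768]
  S1: [1/8, 35/128, 10021/32768, 9691/32768]
  S2: [1/8, 31/128, 669/2048, 627/2048]
  S3: [1/8, 31/128, 10703/32768, 10033/32768]

(P^5)[S2 -> S0] = 1/8

Answer: 1/8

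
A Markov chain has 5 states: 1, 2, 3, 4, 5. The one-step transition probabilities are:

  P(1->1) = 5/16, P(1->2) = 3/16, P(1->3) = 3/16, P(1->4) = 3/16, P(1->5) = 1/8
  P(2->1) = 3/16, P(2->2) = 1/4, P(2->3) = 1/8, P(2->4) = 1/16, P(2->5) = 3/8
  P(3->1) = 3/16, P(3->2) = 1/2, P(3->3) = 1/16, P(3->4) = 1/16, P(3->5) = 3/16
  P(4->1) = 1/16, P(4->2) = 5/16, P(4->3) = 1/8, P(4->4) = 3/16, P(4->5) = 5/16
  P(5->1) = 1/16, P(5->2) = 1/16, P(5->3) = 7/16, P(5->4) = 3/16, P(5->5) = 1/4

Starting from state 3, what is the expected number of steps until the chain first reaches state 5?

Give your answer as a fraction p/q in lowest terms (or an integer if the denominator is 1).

Answer: 3200/801

Derivation:
Let h_i = expected steps to first reach 5 from state i.
Boundary: h_5 = 0.
First-step equations for the other states:
  h_1 = 1 + 5/16*h_1 + 3/16*h_2 + 3/16*h_3 + 3/16*h_4 + 1/8*h_5
  h_2 = 1 + 3/16*h_1 + 1/4*h_2 + 1/8*h_3 + 1/16*h_4 + 3/8*h_5
  h_3 = 1 + 3/16*h_1 + 1/2*h_2 + 1/16*h_3 + 1/16*h_4 + 3/16*h_5
  h_4 = 1 + 1/16*h_1 + 5/16*h_2 + 1/8*h_3 + 3/16*h_4 + 5/16*h_5

Substituting h_5 = 0 and rearranging gives the linear system (I - Q) h = 1:
  [11/16, -3/16, -3/16, -3/16] . (h_1, h_2, h_3, h_4) = 1
  [-3/16, 3/4, -1/8, -1/16] . (h_1, h_2, h_3, h_4) = 1
  [-3/16, -1/2, 15/16, -1/16] . (h_1, h_2, h_3, h_4) = 1
  [-1/16, -5/16, -1/8, 13/16] . (h_1, h_2, h_3, h_4) = 1

Solving yields:
  h_1 = 1968/445
  h_2 = 2720/801
  h_3 = 3200/801
  h_4 = 13984/4005

Starting state is 3, so the expected hitting time is h_3 = 3200/801.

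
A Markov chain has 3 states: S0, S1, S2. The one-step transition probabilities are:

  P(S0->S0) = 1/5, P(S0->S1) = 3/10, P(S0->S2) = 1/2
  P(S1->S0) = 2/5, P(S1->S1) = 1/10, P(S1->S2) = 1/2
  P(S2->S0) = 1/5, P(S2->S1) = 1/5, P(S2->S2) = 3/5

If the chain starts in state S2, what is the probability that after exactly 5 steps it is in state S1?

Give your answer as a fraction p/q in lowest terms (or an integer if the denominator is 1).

Answer: 5093/25000

Derivation:
Computing P^5 by repeated multiplication:
P^1 =
  S0: [1/5, 3/10, 1/2]
  S1: [2/5, 1/10, 1/2]
  S2: [1/5, 1/5, 3/5]
P^2 =
  S0: [13/50, 19/100, 11/20]
  S1: [11/50, 23/100, 11/20]
  S2: [6/25, 1/5, 14/25]
P^3 =
  S0: [119/500, 207/1000, 111/200]
  S1: [123/500, 199/1000, 111/200]
  S2: [6/25, 51/250, 139/250]
P^4 =
  S0: [1207/5000, 2031/10000, 1111/2000]
  S1: [1199/5000, 2047/10000, 1111/2000]
  S2: [301/1250, 509/2500, 1389/2500]
P^5 =
  S0: [12031/50000, 20383/100000, 11111/20000]
  S1: [12047/50000, 20351/100000, 11111/20000]
  S2: [3009/12500, 5093/25000, 13889/25000]

(P^5)[S2 -> S1] = 5093/25000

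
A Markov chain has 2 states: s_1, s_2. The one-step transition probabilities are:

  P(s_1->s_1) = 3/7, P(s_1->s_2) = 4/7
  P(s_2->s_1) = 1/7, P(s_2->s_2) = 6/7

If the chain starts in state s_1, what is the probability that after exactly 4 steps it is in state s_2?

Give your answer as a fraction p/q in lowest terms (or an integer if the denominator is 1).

Answer: 1908/2401

Derivation:
Computing P^4 by repeated multiplication:
P^1 =
  s_1: [3/7, 4/7]
  s_2: [1/7, 6/7]
P^2 =
  s_1: [13/49, 36/49]
  s_2: [9/49, 40/49]
P^3 =
  s_1: [75/343, 268/343]
  s_2: [67/343, 276/343]
P^4 =
  s_1: [493/2401, 1908/2401]
  s_2: [477/2401, 1924/2401]

(P^4)[s_1 -> s_2] = 1908/2401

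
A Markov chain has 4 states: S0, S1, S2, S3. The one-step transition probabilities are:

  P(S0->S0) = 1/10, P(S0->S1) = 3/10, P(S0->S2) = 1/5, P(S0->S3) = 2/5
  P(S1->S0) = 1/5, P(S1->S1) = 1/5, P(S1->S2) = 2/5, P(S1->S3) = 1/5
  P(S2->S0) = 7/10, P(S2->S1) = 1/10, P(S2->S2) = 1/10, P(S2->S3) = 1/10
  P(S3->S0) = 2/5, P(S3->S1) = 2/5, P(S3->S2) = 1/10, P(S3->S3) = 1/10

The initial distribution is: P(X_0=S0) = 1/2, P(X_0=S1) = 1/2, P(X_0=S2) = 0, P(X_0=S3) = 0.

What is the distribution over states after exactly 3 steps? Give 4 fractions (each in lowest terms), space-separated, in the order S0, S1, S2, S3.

Propagating the distribution step by step (d_{t+1} = d_t * P):
d_0 = (S0=1/2, S1=1/2, S2=0, S3=0)
  d_1[S0] = 1/2*1/10 + 1/2*1/5 + 0*7/10 + 0*2/5 = 3/20
  d_1[S1] = 1/2*3/10 + 1/2*1/5 + 0*1/10 + 0*2/5 = 1/4
  d_1[S2] = 1/2*1/5 + 1/2*2/5 + 0*1/10 + 0*1/10 = 3/10
  d_1[S3] = 1/2*2/5 + 1/2*1/5 + 0*1/10 + 0*1/10 = 3/10
d_1 = (S0=3/20, S1=1/4, S2=3/10, S3=3/10)
  d_2[S0] = 3/20*1/10 + 1/4*1/5 + 3/10*7/10 + 3/10*2/5 = 79/200
  d_2[S1] = 3/20*3/10 + 1/4*1/5 + 3/10*1/10 + 3/10*2/5 = 49/200
  d_2[S2] = 3/20*1/5 + 1/4*2/5 + 3/10*1/10 + 3/10*1/10 = 19/100
  d_2[S3] = 3/20*2/5 + 1/4*1/5 + 3/10*1/10 + 3/10*1/10 = 17/100
d_2 = (S0=79/200, S1=49/200, S2=19/100, S3=17/100)
  d_3[S0] = 79/200*1/10 + 49/200*1/5 + 19/100*7/10 + 17/100*2/5 = 579/2000
  d_3[S1] = 79/200*3/10 + 49/200*1/5 + 19/100*1/10 + 17/100*2/5 = 509/2000
  d_3[S2] = 79/200*1/5 + 49/200*2/5 + 19/100*1/10 + 17/100*1/10 = 213/1000
  d_3[S3] = 79/200*2/5 + 49/200*1/5 + 19/100*1/10 + 17/100*1/10 = 243/1000
d_3 = (S0=579/2000, S1=509/2000, S2=213/1000, S3=243/1000)

Answer: 579/2000 509/2000 213/1000 243/1000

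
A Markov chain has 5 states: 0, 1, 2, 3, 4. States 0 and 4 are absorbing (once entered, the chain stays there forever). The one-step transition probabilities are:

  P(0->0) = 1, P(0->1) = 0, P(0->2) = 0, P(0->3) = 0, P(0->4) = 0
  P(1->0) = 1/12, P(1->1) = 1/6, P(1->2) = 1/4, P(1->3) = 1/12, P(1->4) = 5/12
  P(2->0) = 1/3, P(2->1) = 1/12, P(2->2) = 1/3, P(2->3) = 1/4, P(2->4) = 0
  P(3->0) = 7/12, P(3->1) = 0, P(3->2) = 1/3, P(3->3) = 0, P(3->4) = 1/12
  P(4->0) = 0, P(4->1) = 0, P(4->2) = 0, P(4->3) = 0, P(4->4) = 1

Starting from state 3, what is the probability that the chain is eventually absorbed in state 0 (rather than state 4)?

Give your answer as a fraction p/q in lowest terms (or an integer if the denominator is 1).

Answer: 703/800

Derivation:
Let a_i = P(absorbed in 0 | start in state i).
Boundary conditions: a_0 = 1, a_4 = 0.
For each transient state i, a_i = sum_j P(i->j) * a_j:
  a_1 = 1/12*a_0 + 1/6*a_1 + 1/4*a_2 + 1/12*a_3 + 5/12*a_4
  a_2 = 1/3*a_0 + 1/12*a_1 + 1/3*a_2 + 1/4*a_3 + 0*a_4
  a_3 = 7/12*a_0 + 0*a_1 + 1/3*a_2 + 0*a_3 + 1/12*a_4

Substituting a_0 = 1 and a_4 = 0, rearrange to (I - Q) a = r where r[i] = P(i -> 0):
  [5/6, -1/4, -1/12] . (a_1, a_2, a_3) = 1/12
  [-1/12, 2/3, -1/4] . (a_1, a_2, a_3) = 1/3
  [0, -1/3, 1] . (a_1, a_2, a_3) = 7/12

Solving yields:
  a_1 = 363/800
  a_2 = 709/800
  a_3 = 703/800

Starting state is 3, so the absorption probability is a_3 = 703/800.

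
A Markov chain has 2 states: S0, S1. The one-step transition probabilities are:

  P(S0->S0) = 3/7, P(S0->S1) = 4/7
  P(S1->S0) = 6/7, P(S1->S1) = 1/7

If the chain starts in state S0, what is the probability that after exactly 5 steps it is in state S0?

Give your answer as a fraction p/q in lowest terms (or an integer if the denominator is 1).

Answer: 9987/16807

Derivation:
Computing P^5 by repeated multiplication:
P^1 =
  S0: [3/7, 4/7]
  S1: [6/7, 1/7]
P^2 =
  S0: [33/49, 16/49]
  S1: [24/49, 25/49]
P^3 =
  S0: [195/343, 148/343]
  S1: [222/343, 121/343]
P^4 =
  S0: [1473/2401, 928/2401]
  S1: [1392/2401, 1009/2401]
P^5 =
  S0: [9987/16807, 6820/16807]
  S1: [10230/16807, 6577/16807]

(P^5)[S0 -> S0] = 9987/16807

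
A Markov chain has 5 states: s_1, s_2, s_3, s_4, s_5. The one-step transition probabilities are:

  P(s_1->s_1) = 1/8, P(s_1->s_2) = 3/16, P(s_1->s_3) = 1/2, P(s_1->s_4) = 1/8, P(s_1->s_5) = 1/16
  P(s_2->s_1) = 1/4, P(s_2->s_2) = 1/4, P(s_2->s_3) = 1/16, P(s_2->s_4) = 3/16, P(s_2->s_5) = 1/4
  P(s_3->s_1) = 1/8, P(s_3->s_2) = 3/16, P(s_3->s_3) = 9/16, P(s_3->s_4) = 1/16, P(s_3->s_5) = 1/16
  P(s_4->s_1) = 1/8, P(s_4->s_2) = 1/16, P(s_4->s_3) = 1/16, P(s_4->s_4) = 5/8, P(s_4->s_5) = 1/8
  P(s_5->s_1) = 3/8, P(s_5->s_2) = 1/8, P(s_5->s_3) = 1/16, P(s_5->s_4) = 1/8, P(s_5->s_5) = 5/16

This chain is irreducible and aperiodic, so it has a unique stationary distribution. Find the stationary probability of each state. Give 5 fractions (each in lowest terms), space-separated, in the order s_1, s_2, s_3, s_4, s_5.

The stationary distribution satisfies pi = pi * P, i.e.:
  pi_s_1 = 1/8*pi_s_1 + 1/4*pi_s_2 + 1/8*pi_s_3 + 1/8*pi_s_4 + 3/8*pi_s_5
  pi_s_2 = 3/16*pi_s_1 + 1/4*pi_s_2 + 3/16*pi_s_3 + 1/16*pi_s_4 + 1/8*pi_s_5
  pi_s_3 = 1/2*pi_s_1 + 1/16*pi_s_2 + 9/16*pi_s_3 + 1/16*pi_s_4 + 1/16*pi_s_5
  pi_s_4 = 1/8*pi_s_1 + 3/16*pi_s_2 + 1/16*pi_s_3 + 5/8*pi_s_4 + 1/8*pi_s_5
  pi_s_5 = 1/16*pi_s_1 + 1/4*pi_s_2 + 1/16*pi_s_3 + 1/8*pi_s_4 + 5/16*pi_s_5
with normalization: pi_s_1 + pi_s_2 + pi_s_3 + pi_s_4 + pi_s_5 = 1.

Using the first 4 balance equations plus normalization, the linear system A*pi = b is:
  [-7/8, 1/4, 1/8, 1/8, 3/8] . pi = 0
  [3/16, -3/4, 3/16, 1/16, 1/8] . pi = 0
  [1/2, 1/16, -7/16, 1/16, 1/16] . pi = 0
  [1/8, 3/16, 1/16, -3/8, 1/8] . pi = 0
  [1, 1, 1, 1, 1] . pi = 1

Solving yields:
  pi_s_1 = 1911/10583
  pi_s_2 = 1685/10583
  pi_s_3 = 2995/10583
  pi_s_4 = 2482/10583
  pi_s_5 = 1510/10583

Verification (pi * P):
  1911/10583*1/8 + 1685/10583*1/4 + 2995/10583*1/8 + 2482/10583*1/8 + 1510/10583*3/8 = 1911/10583 = pi_s_1  (ok)
  1911/10583*3/16 + 1685/10583*1/4 + 2995/10583*3/16 + 2482/10583*1/16 + 1510/10583*1/8 = 1685/10583 = pi_s_2  (ok)
  1911/10583*1/2 + 1685/10583*1/16 + 2995/10583*9/16 + 2482/10583*1/16 + 1510/10583*1/16 = 2995/10583 = pi_s_3  (ok)
  1911/10583*1/8 + 1685/10583*3/16 + 2995/10583*1/16 + 2482/10583*5/8 + 1510/10583*1/8 = 2482/10583 = pi_s_4  (ok)
  1911/10583*1/16 + 1685/10583*1/4 + 2995/10583*1/16 + 2482/10583*1/8 + 1510/10583*5/16 = 1510/10583 = pi_s_5  (ok)

Answer: 1911/10583 1685/10583 2995/10583 2482/10583 1510/10583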